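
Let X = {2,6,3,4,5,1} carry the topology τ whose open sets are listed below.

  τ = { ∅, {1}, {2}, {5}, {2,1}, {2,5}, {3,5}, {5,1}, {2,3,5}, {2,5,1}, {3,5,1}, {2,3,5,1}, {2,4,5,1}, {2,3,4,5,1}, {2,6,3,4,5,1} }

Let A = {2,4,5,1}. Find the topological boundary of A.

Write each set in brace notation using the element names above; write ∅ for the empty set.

open subsets of A: ∅, {2}, {5}, {1}, {2,1}, {5,1}, {2,5}, {2,5,1}, {2,4,5,1}; so int(A) = {2,4,5,1}
closure: X∖int(X∖A) = X∖∅ = {2,6,3,4,5,1}
∂A = {2,6,3,4,5,1} minus {2,4,5,1} = {6,3}

{6,3}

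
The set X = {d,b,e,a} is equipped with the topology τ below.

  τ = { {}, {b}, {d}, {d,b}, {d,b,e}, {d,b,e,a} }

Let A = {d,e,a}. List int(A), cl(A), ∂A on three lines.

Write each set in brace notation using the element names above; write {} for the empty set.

opens ⊆ A: {}, {d}; union → int = {d}
complement {b}; its interior {b}; cl(A) = X∖{b} = {d,e,a}
boundary = {d,e,a} ∖ {d} = {e,a}

int(A) = {d}
cl(A)  = {d,e,a}
∂A     = {e,a}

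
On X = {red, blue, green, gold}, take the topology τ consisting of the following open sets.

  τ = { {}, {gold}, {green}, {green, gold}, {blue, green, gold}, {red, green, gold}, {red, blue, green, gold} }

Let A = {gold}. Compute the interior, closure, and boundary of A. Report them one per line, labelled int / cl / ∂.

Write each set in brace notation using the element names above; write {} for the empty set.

int(A) = {gold}
cl(A)  = {red, blue, gold}
∂A     = {red, blue}

U open, U⊆A: {}, {gold}. int(A) = ⋃ = {gold}
X∖A={red, blue, green}, int(X∖A)={green}, hence cl(A)={red, blue, gold}
∂A: remove int from cl → {red, blue}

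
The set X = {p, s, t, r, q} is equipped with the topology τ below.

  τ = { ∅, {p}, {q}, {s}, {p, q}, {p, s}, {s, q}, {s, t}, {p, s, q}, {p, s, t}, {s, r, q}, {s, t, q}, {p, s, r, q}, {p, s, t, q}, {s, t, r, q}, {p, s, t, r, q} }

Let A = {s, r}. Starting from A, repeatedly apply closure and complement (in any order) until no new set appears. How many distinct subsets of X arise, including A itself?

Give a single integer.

complement {p, t, q}; its interior {p, q}; cl(A) = X∖{p, q} = {s, t, r}
With k = closure, c = complement:
  1. A     = {s, r}
  2. kA    = {s, t, r}
  3. cA    = {p, t, q}
  4. ckA   = {p, q}
  5. kcA   = {p, t, r, q}
  6. kckA  = {p, r, q}
  7. ckcA  = {s}
  8. ckckA = {s, t}
k, c of each give nothing new

8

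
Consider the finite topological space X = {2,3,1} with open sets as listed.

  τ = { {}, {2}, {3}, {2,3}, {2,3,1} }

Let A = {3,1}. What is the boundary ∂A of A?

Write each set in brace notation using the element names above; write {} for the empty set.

opens ⊆ A: {}, {3}; union → int = {3}
complement {2}; its interior {2}; cl(A) = X∖{2} = {3,1}
boundary = {3,1} ∖ {3} = {1}

{1}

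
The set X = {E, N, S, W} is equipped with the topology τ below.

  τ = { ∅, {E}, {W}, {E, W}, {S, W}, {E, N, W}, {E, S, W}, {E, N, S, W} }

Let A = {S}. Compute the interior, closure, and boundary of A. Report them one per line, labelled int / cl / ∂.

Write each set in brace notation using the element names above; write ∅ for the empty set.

opens ⊆ A: ∅; union → int = ∅
complement {E, N, W}; its interior {E, N, W}; cl(A) = X∖{E, N, W} = {S}
boundary = {S} ∖ ∅ = {S}

int(A) = ∅
cl(A)  = {S}
∂A     = {S}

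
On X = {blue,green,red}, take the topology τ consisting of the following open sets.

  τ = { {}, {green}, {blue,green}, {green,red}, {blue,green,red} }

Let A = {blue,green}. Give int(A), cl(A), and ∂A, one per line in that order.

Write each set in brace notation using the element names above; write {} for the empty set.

int(A) = {blue,green}
cl(A)  = {blue,green,red}
∂A     = {red}

interior: largest open inside A is {blue,green} (from {}, {green}, {blue,green})
cl via duality: int({red}) = {}, so X∖{} = {blue,green,red}
cl∖int = {red}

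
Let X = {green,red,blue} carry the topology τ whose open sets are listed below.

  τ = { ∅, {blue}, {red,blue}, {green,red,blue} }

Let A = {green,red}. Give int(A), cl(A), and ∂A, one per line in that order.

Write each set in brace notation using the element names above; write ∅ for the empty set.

opens ⊆ A: ∅; union → int = ∅
complement {blue}; its interior {blue}; cl(A) = X∖{blue} = {green,red}
boundary = {green,red} ∖ ∅ = {green,red}

int(A) = ∅
cl(A)  = {green,red}
∂A     = {green,red}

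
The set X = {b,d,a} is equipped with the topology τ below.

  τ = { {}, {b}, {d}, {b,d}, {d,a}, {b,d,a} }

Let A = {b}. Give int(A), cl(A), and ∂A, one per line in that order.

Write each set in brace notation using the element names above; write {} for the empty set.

open subsets of A: {}, {b}; so int(A) = {b}
closure: X∖int(X∖A) = X∖{d,a} = {b}
∂A = {b} minus {b} = {}

int(A) = {b}
cl(A)  = {b}
∂A     = {}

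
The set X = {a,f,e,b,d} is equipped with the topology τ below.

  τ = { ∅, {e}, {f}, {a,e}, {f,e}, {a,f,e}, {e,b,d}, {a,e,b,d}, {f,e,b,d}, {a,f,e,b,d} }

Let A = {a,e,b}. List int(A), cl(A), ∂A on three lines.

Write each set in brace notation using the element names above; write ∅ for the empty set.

int(A) = {a,e}
cl(A)  = {a,e,b,d}
∂A     = {b,d}

interior: largest open inside A is {a,e} (from ∅, {e}, {a,e})
cl via duality: int({f,d}) = {f}, so X∖{f} = {a,e,b,d}
cl∖int = {b,d}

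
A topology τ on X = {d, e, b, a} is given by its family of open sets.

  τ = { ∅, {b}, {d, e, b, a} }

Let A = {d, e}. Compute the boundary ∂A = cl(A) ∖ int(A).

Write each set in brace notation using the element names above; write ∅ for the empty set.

{d, e, a}

interior: largest open inside A is ∅ (from ∅)
cl via duality: int({b, a}) = {b}, so X∖{b} = {d, e, a}
cl∖int = {d, e, a}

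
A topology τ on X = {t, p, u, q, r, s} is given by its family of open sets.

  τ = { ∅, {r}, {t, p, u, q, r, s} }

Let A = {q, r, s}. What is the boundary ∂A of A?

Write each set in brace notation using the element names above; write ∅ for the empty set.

{t, p, u, q, s}

interior: largest open inside A is {r} (from ∅, {r})
cl via duality: int({t, p, u}) = ∅, so X∖∅ = {t, p, u, q, r, s}
cl∖int = {t, p, u, q, s}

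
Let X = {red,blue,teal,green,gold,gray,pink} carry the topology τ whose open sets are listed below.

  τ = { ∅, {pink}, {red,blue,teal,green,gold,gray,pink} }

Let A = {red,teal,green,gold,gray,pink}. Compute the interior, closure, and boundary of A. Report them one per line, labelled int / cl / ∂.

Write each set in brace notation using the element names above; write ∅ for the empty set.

int(A) = {pink}
cl(A)  = {red,blue,teal,green,gold,gray,pink}
∂A     = {red,blue,teal,green,gold,gray}

interior: largest open inside A is {pink} (from ∅, {pink})
cl via duality: int({blue}) = ∅, so X∖∅ = {red,blue,teal,green,gold,gray,pink}
cl∖int = {red,blue,teal,green,gold,gray}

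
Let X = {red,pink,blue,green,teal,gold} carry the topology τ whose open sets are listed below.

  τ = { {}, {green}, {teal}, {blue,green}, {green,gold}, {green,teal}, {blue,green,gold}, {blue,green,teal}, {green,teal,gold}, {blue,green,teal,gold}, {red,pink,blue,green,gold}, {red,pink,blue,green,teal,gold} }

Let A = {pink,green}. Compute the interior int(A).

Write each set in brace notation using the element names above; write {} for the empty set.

{green}

open subsets of A: {}, {green}; so int(A) = {green}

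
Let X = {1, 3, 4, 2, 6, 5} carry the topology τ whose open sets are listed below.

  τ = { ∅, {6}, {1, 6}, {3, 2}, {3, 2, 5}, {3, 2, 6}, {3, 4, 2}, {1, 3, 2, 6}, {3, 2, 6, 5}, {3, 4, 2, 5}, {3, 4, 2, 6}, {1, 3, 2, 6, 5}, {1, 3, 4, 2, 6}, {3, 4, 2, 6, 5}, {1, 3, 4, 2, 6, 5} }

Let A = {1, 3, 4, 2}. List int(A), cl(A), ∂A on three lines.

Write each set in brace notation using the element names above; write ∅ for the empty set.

U open, U⊆A: ∅, {3, 2}, {3, 4, 2}. int(A) = ⋃ = {3, 4, 2}
X∖A={6, 5}, int(X∖A)={6}, hence cl(A)={1, 3, 4, 2, 5}
∂A: remove int from cl → {1, 5}

int(A) = {3, 4, 2}
cl(A)  = {1, 3, 4, 2, 5}
∂A     = {1, 5}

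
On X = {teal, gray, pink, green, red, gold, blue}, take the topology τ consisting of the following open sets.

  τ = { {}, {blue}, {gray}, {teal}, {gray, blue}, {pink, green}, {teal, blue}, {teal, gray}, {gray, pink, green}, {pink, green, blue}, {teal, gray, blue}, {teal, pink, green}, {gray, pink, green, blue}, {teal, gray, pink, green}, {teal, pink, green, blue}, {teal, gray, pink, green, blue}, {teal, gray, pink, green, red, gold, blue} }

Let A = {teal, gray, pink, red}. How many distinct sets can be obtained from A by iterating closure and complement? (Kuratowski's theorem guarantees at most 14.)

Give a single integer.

closure: X∖int(X∖A) = X∖{blue} = {teal, gray, pink, green, red, gold}
Let k=closure and c=complement:
  1. A     = {teal, gray, pink, red}
  2. kA    = {teal, gray, pink, green, red, gold}
  3. cA    = {green, gold, blue}
  4. ckA   = {blue}
  5. kcA   = {pink, green, red, gold, blue}
  6. kckA  = {red, gold, blue}
  7. ckcA  = {teal, gray}
  8. ckckA = {teal, gray, pink, green}
  9. kckcA = {teal, gray, red, gold}
  10. ckckcA = {pink, green, blue}
— saturated at 10

10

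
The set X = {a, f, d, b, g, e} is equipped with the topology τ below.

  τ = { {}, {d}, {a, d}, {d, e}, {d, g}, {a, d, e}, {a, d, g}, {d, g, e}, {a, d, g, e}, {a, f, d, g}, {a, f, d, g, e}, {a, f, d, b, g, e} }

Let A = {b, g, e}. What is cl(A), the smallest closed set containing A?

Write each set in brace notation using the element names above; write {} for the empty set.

{f, b, g, e}

X∖A={a, f, d}, int(X∖A)={a, d}, hence cl(A)={f, b, g, e}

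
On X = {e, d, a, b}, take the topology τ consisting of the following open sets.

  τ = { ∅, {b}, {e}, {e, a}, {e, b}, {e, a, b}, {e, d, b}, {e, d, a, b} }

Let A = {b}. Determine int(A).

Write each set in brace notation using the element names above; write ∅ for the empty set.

{b}

U open, U⊆A: ∅, {b}. int(A) = ⋃ = {b}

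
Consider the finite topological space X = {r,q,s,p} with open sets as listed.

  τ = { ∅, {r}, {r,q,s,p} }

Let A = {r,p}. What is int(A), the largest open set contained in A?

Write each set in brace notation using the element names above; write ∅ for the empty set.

{r}

U open, U⊆A: ∅, {r}. int(A) = ⋃ = {r}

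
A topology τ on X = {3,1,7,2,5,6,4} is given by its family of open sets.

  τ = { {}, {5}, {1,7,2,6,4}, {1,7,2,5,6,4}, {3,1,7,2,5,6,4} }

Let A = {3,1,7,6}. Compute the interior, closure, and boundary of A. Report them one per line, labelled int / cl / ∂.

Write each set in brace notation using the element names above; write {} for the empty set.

open subsets of A: {}; so int(A) = {}
closure: X∖int(X∖A) = X∖{5} = {3,1,7,2,6,4}
∂A = {3,1,7,2,6,4} minus {} = {3,1,7,2,6,4}

int(A) = {}
cl(A)  = {3,1,7,2,6,4}
∂A     = {3,1,7,2,6,4}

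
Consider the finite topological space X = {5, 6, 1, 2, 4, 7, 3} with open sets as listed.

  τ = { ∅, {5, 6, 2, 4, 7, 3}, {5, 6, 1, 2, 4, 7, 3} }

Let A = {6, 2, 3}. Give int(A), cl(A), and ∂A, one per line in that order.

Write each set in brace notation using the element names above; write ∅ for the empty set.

U open, U⊆A: ∅. int(A) = ⋃ = ∅
X∖A={5, 1, 4, 7}, int(X∖A)=∅, hence cl(A)={5, 6, 1, 2, 4, 7, 3}
∂A: remove int from cl → {5, 6, 1, 2, 4, 7, 3}

int(A) = ∅
cl(A)  = {5, 6, 1, 2, 4, 7, 3}
∂A     = {5, 6, 1, 2, 4, 7, 3}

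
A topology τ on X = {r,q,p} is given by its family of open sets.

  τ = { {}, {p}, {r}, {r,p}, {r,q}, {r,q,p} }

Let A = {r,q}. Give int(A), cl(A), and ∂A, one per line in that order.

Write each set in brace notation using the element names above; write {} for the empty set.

U open, U⊆A: {}, {r}, {r,q}. int(A) = ⋃ = {r,q}
X∖A={p}, int(X∖A)={p}, hence cl(A)={r,q}
∂A: remove int from cl → {}

int(A) = {r,q}
cl(A)  = {r,q}
∂A     = {}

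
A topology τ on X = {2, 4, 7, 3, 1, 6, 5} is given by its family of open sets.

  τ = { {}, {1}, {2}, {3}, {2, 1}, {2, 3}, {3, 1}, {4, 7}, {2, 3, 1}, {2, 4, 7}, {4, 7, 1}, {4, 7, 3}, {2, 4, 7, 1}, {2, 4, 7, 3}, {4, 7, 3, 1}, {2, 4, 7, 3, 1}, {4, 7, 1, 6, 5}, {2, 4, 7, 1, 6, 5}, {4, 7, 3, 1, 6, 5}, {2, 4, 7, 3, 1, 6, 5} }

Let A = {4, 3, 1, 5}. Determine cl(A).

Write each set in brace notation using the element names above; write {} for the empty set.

X∖A={2, 7, 6}, int(X∖A)={2}, hence cl(A)={4, 7, 3, 1, 6, 5}

{4, 7, 3, 1, 6, 5}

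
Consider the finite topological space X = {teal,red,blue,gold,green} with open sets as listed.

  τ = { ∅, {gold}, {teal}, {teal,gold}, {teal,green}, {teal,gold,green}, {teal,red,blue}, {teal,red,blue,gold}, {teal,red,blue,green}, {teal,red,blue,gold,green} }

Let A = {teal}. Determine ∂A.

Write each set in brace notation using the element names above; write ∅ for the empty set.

{red,blue,green}

interior: largest open inside A is {teal} (from ∅, {teal})
cl via duality: int({red,blue,gold,green}) = {gold}, so X∖{gold} = {teal,red,blue,green}
cl∖int = {red,blue,green}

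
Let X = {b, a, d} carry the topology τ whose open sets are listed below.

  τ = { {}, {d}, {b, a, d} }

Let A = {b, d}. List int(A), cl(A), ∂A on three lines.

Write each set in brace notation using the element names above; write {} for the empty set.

int(A) = {d}
cl(A)  = {b, a, d}
∂A     = {b, a}

opens ⊆ A: {}, {d}; union → int = {d}
complement {a}; its interior {}; cl(A) = X∖{} = {b, a, d}
boundary = {b, a, d} ∖ {d} = {b, a}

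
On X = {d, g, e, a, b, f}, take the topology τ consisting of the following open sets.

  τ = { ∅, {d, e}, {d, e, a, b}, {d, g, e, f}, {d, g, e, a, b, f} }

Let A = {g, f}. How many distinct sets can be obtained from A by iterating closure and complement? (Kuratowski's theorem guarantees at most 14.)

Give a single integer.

4

complement {d, e, a, b}; its interior {d, e, a, b}; cl(A) = X∖{d, e, a, b} = {g, f}
With k = closure, c = complement:
  1. A     = {g, f}
  2. cA    = {d, e, a, b}
  3. kcA   = {d, g, e, a, b, f}
  4. ckcA  = ∅
k, c of each give nothing new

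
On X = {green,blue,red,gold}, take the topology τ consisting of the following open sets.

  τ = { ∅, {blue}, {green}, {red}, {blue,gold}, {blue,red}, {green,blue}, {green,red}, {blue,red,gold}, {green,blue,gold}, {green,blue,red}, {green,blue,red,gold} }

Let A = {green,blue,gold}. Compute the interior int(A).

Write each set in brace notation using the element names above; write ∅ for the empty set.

opens ⊆ A: ∅, {green}, {blue}, {blue,gold}, {green,blue}, {green,blue,gold}; union → int = {green,blue,gold}

{green,blue,gold}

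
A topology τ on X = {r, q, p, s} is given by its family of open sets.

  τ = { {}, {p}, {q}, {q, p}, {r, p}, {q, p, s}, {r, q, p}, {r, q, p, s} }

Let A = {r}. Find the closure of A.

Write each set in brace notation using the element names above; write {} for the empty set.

cl via duality: int({q, p, s}) = {q, p, s}, so X∖{q, p, s} = {r}

{r}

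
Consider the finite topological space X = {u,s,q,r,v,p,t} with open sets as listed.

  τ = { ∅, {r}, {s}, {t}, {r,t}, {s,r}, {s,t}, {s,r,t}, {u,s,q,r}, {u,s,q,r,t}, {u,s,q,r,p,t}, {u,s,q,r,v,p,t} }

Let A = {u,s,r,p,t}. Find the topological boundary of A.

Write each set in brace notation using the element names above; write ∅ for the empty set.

{u,q,v,p}

interior: largest open inside A is {s,r,t} (from ∅, {t}, {r}, {s}, {r,t}, {s,r}, {s,t}, {s,r,t})
cl via duality: int({q,v}) = ∅, so X∖∅ = {u,s,q,r,v,p,t}
cl∖int = {u,q,v,p}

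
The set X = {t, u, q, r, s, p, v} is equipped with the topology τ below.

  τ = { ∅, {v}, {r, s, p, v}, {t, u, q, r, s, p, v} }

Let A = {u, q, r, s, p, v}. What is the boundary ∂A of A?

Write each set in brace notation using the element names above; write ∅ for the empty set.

{t, u, q}

interior: largest open inside A is {r, s, p, v} (from ∅, {v}, {r, s, p, v})
cl via duality: int({t}) = ∅, so X∖∅ = {t, u, q, r, s, p, v}
cl∖int = {t, u, q}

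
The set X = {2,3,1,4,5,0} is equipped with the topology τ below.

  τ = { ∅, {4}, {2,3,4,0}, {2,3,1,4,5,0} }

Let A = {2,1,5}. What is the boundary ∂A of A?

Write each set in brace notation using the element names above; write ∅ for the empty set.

interior: largest open inside A is ∅ (from ∅)
cl via duality: int({3,4,0}) = {4}, so X∖{4} = {2,3,1,5,0}
cl∖int = {2,3,1,5,0}

{2,3,1,5,0}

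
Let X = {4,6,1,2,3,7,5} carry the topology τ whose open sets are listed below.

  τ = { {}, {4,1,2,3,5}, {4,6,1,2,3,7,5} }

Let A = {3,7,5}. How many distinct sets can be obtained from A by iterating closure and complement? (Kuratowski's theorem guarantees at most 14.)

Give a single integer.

4

cl via duality: int({4,6,1,2}) = {}, so X∖{} = {4,6,1,2,3,7,5}
Write k for closure, c for complement:
  1. A     = {3,7,5}
  2. kA    = {4,6,1,2,3,7,5}
  3. cA    = {4,6,1,2}
  4. ckA   = {}
applying k or c yields no new set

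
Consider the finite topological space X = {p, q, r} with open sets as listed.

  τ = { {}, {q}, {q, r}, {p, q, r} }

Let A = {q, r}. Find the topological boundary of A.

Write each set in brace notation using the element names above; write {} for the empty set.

open subsets of A: {}, {q}, {q, r}; so int(A) = {q, r}
closure: X∖int(X∖A) = X∖{} = {p, q, r}
∂A = {p, q, r} minus {q, r} = {p}

{p}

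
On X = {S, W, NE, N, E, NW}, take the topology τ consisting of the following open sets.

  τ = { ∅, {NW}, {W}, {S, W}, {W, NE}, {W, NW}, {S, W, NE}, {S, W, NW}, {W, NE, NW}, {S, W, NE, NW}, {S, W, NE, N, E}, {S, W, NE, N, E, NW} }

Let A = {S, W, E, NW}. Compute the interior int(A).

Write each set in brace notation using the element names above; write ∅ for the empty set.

open subsets of A: ∅, {NW}, {W}, {W, NW}, {S, W}, {S, W, NW}; so int(A) = {S, W, NW}

{S, W, NW}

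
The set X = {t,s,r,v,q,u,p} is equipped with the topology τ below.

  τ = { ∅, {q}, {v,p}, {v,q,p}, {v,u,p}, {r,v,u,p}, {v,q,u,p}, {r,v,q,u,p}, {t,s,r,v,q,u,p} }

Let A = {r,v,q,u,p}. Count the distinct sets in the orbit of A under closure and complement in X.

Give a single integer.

4

closure: X∖int(X∖A) = X∖∅ = {t,s,r,v,q,u,p}
Let k=closure and c=complement:
  1. A     = {r,v,q,u,p}
  2. kA    = {t,s,r,v,q,u,p}
  3. cA    = {t,s}
  4. ckA   = ∅
— saturated at 4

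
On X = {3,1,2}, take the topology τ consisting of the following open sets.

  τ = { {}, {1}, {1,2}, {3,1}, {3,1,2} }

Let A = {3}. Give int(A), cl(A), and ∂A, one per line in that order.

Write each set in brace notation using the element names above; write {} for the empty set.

interior: largest open inside A is {} (from {})
cl via duality: int({1,2}) = {1,2}, so X∖{1,2} = {3}
cl∖int = {3}

int(A) = {}
cl(A)  = {3}
∂A     = {3}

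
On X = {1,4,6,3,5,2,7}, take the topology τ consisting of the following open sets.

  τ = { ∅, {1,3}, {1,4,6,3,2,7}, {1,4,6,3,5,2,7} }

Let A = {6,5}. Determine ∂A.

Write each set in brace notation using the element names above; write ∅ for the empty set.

{4,6,5,2,7}

opens ⊆ A: ∅; union → int = ∅
complement {1,4,3,2,7}; its interior {1,3}; cl(A) = X∖{1,3} = {4,6,5,2,7}
boundary = {4,6,5,2,7} ∖ ∅ = {4,6,5,2,7}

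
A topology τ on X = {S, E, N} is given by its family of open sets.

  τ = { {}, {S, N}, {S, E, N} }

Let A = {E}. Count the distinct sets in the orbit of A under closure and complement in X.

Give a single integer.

4

X∖A={S, N}, int(X∖A)={S, N}, hence cl(A)={E}
Orbit (k=closure, c=complement):
  1. A     = {E}
  2. cA    = {S, N}
  3. kcA   = {S, E, N}
  4. ckcA  = {}
(closed under both — stop)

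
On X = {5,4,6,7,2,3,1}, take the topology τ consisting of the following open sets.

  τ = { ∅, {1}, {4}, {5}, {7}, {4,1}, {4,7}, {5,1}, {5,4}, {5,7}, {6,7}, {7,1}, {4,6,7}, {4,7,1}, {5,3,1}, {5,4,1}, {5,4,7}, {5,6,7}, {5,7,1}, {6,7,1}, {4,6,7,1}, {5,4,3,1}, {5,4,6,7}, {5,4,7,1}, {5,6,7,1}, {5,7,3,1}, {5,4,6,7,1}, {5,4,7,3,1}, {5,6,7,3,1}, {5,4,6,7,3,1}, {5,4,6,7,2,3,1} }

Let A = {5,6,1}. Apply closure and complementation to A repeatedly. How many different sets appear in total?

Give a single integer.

complement {4,7,2,3}; its interior {4,7}; cl(A) = X∖{4,7} = {5,6,2,3,1}
With k = closure, c = complement:
  1. A     = {5,6,1}
  2. kA    = {5,6,2,3,1}
  3. cA    = {4,7,2,3}
  4. ckA   = {4,7}
  5. kcA   = {4,6,7,2,3}
  6. kckA  = {4,6,7,2}
  7. ckcA  = {5,1}
  8. ckckA = {5,3,1}
  9. kckcA = {5,2,3,1}
  10. ckckcA = {4,6,7}
k, c of each give nothing new

10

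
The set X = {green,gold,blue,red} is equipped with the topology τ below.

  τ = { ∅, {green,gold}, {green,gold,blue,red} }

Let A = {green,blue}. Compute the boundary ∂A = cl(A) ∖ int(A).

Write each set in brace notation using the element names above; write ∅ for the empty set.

U open, U⊆A: ∅. int(A) = ⋃ = ∅
X∖A={gold,red}, int(X∖A)=∅, hence cl(A)={green,gold,blue,red}
∂A: remove int from cl → {green,gold,blue,red}

{green,gold,blue,red}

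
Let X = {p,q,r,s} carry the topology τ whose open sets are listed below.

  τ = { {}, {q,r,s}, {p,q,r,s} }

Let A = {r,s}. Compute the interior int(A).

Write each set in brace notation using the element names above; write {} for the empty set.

interior: largest open inside A is {} (from {})

{}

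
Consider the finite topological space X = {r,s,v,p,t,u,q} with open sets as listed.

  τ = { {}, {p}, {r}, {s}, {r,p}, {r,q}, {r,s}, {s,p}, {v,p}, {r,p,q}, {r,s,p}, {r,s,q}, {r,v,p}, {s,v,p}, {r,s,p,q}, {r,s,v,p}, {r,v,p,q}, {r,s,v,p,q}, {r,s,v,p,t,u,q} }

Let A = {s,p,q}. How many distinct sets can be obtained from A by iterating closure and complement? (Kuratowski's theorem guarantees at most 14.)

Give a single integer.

10

closure: X∖int(X∖A) = X∖{r} = {s,v,p,t,u,q}
Let k=closure and c=complement:
  1. A     = {s,p,q}
  2. kA    = {s,v,p,t,u,q}
  3. cA    = {r,v,t,u}
  4. ckA   = {r}
  5. kcA   = {r,v,t,u,q}
  6. kckA  = {r,t,u,q}
  7. ckcA  = {s,p}
  8. ckckA = {s,v,p}
  9. kckcA = {s,v,p,t,u}
  10. ckckcA = {r,q}
— saturated at 10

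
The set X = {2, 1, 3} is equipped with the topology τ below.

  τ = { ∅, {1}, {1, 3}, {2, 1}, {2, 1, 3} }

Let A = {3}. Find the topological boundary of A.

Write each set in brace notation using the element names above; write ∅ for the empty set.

{3}

opens ⊆ A: ∅; union → int = ∅
complement {2, 1}; its interior {2, 1}; cl(A) = X∖{2, 1} = {3}
boundary = {3} ∖ ∅ = {3}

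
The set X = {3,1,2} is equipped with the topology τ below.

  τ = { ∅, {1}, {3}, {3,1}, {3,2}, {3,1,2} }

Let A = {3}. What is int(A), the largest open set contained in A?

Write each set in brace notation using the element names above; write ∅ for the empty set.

open subsets of A: ∅, {3}; so int(A) = {3}

{3}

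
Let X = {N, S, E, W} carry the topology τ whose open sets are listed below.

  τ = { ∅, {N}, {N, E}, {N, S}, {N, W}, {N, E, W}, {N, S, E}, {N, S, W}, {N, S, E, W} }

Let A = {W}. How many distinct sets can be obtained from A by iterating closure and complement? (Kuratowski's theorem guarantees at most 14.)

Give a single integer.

4

complement {N, S, E}; its interior {N, S, E}; cl(A) = X∖{N, S, E} = {W}
With k = closure, c = complement:
  1. A     = {W}
  2. cA    = {N, S, E}
  3. kcA   = {N, S, E, W}
  4. ckcA  = ∅
k, c of each give nothing new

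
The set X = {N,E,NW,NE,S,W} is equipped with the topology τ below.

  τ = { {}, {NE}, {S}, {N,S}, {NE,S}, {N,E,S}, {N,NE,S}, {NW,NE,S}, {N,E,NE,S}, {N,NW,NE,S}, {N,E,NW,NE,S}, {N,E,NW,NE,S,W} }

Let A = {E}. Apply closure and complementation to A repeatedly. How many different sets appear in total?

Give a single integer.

X∖A={N,NW,NE,S,W}, int(X∖A)={N,NW,NE,S}, hence cl(A)={E,W}
Orbit (k=closure, c=complement):
  1. A     = {E}
  2. kA    = {E,W}
  3. cA    = {N,NW,NE,S,W}
  4. ckA   = {N,NW,NE,S}
  5. kcA   = {N,E,NW,NE,S,W}
  6. ckcA  = {}
(closed under both — stop)

6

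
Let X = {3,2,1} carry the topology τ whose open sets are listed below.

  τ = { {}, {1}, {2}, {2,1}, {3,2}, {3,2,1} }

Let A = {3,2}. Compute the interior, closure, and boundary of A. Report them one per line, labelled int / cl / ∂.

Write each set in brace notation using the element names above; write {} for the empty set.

opens ⊆ A: {}, {2}, {3,2}; union → int = {3,2}
complement {1}; its interior {1}; cl(A) = X∖{1} = {3,2}
boundary = {3,2} ∖ {3,2} = {}

int(A) = {3,2}
cl(A)  = {3,2}
∂A     = {}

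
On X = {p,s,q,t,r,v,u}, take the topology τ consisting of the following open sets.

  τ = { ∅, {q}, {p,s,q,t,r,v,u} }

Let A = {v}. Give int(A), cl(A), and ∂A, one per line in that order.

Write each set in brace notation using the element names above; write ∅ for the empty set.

int(A) = ∅
cl(A)  = {p,s,t,r,v,u}
∂A     = {p,s,t,r,v,u}

opens ⊆ A: ∅; union → int = ∅
complement {p,s,q,t,r,u}; its interior {q}; cl(A) = X∖{q} = {p,s,t,r,v,u}
boundary = {p,s,t,r,v,u} ∖ ∅ = {p,s,t,r,v,u}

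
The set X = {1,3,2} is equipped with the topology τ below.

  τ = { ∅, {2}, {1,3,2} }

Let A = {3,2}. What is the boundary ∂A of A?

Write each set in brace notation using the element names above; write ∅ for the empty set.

{1,3}

interior: largest open inside A is {2} (from ∅, {2})
cl via duality: int({1}) = ∅, so X∖∅ = {1,3,2}
cl∖int = {1,3}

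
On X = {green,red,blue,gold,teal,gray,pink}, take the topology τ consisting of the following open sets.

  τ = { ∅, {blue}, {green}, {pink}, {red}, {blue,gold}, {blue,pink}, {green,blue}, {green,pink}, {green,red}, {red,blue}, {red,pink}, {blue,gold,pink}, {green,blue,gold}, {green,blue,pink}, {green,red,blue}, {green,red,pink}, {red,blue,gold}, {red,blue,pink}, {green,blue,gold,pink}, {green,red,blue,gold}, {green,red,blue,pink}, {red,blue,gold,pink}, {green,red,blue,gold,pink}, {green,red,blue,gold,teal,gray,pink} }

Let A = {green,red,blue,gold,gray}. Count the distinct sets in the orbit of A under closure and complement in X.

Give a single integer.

X∖A={teal,pink}, int(X∖A)={pink}, hence cl(A)={green,red,blue,gold,teal,gray}
Orbit (k=closure, c=complement):
  1. A     = {green,red,blue,gold,gray}
  2. kA    = {green,red,blue,gold,teal,gray}
  3. cA    = {teal,pink}
  4. ckA   = {pink}
  5. kcA   = {teal,gray,pink}
  6. ckcA  = {green,red,blue,gold}
(closed under both — stop)

6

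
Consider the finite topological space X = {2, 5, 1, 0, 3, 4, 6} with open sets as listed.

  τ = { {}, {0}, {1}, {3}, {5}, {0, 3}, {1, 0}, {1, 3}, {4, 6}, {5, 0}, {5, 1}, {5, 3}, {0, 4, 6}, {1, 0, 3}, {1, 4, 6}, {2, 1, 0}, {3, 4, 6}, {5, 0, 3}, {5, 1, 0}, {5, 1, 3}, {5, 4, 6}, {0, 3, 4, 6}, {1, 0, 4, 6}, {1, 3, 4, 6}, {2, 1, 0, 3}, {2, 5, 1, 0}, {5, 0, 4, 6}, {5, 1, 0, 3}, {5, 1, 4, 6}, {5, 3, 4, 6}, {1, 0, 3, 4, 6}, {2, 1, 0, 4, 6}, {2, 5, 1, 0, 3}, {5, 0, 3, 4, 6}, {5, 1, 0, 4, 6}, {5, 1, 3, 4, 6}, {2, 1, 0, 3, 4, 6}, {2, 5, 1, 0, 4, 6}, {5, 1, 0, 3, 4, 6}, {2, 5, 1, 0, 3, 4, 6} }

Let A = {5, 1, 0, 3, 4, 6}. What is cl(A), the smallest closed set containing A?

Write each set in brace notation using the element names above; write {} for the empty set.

{2, 5, 1, 0, 3, 4, 6}

X∖A={2}, int(X∖A)={}, hence cl(A)={2, 5, 1, 0, 3, 4, 6}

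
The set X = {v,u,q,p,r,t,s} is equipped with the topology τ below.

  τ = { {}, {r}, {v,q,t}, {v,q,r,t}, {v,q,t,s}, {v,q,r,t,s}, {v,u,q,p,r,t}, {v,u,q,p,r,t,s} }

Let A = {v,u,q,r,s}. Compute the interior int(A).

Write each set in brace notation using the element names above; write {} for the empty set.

open subsets of A: {}, {r}; so int(A) = {r}

{r}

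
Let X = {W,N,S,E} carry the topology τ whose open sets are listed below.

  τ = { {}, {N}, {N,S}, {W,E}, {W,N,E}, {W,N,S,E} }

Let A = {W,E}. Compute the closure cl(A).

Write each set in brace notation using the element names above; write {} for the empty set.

cl via duality: int({N,S}) = {N,S}, so X∖{N,S} = {W,E}

{W,E}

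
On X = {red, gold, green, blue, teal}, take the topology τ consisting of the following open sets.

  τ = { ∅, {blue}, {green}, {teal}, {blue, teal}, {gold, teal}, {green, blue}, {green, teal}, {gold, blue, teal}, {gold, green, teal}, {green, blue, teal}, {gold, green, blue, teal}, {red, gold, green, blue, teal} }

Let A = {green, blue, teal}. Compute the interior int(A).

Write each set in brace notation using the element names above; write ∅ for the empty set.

opens ⊆ A: ∅, {teal}, {green}, {blue}, {blue, teal}, {green, teal}, {green, blue}, {green, blue, teal}; union → int = {green, blue, teal}

{green, blue, teal}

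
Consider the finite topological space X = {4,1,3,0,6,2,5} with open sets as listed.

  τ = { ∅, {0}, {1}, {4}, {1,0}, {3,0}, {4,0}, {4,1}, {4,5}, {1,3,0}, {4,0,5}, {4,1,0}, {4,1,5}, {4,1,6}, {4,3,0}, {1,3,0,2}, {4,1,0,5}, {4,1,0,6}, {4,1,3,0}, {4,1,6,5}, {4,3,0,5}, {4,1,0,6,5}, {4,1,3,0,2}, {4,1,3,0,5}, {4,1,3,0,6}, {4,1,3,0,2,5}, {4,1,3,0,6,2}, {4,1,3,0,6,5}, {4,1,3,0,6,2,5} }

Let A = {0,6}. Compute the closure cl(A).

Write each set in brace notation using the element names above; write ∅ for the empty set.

cl via duality: int({4,1,3,2,5}) = {4,1,5}, so X∖{4,1,5} = {3,0,6,2}

{3,0,6,2}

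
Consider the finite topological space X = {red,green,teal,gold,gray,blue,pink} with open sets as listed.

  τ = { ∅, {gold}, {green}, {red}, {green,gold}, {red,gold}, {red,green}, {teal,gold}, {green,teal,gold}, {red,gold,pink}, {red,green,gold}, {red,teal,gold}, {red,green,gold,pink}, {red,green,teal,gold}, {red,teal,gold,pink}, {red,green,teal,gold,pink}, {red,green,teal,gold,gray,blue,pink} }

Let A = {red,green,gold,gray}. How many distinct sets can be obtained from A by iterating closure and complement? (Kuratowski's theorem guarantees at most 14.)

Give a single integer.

cl via duality: int({teal,blue,pink}) = ∅, so X∖∅ = {red,green,teal,gold,gray,blue,pink}
Write k for closure, c for complement:
  1. A     = {red,green,gold,gray}
  2. kA    = {red,green,teal,gold,gray,blue,pink}
  3. cA    = {teal,blue,pink}
  4. ckA   = ∅
  5. kcA   = {teal,gray,blue,pink}
  6. ckcA  = {red,green,gold}
applying k or c yields no new set

6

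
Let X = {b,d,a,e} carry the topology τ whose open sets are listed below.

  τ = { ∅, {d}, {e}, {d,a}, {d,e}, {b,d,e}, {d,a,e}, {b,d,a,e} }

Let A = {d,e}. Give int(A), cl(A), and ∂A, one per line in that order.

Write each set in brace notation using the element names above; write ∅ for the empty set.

U open, U⊆A: ∅, {e}, {d}, {d,e}. int(A) = ⋃ = {d,e}
X∖A={b,a}, int(X∖A)=∅, hence cl(A)={b,d,a,e}
∂A: remove int from cl → {b,a}

int(A) = {d,e}
cl(A)  = {b,d,a,e}
∂A     = {b,a}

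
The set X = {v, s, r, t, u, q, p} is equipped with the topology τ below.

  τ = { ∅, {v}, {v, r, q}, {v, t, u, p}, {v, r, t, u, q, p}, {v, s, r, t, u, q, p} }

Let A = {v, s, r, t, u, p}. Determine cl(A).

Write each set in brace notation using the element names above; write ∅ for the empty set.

cl via duality: int({q}) = ∅, so X∖∅ = {v, s, r, t, u, q, p}

{v, s, r, t, u, q, p}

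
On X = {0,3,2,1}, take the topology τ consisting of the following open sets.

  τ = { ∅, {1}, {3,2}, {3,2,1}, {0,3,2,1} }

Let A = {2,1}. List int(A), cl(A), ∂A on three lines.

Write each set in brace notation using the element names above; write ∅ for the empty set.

open subsets of A: ∅, {1}; so int(A) = {1}
closure: X∖int(X∖A) = X∖∅ = {0,3,2,1}
∂A = {0,3,2,1} minus {1} = {0,3,2}

int(A) = {1}
cl(A)  = {0,3,2,1}
∂A     = {0,3,2}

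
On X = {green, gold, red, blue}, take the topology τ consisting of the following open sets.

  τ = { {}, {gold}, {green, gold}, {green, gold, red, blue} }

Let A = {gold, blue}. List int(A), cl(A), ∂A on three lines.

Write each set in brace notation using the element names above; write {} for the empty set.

int(A) = {gold}
cl(A)  = {green, gold, red, blue}
∂A     = {green, red, blue}

U open, U⊆A: {}, {gold}. int(A) = ⋃ = {gold}
X∖A={green, red}, int(X∖A)={}, hence cl(A)={green, gold, red, blue}
∂A: remove int from cl → {green, red, blue}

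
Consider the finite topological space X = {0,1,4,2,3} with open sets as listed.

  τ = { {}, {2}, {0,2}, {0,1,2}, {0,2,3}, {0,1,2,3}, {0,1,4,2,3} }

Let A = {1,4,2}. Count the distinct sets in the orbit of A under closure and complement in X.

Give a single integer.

6

X∖A={0,3}, int(X∖A)={}, hence cl(A)={0,1,4,2,3}
Orbit (k=closure, c=complement):
  1. A     = {1,4,2}
  2. kA    = {0,1,4,2,3}
  3. cA    = {0,3}
  4. ckA   = {}
  5. kcA   = {0,1,4,3}
  6. ckcA  = {2}
(closed under both — stop)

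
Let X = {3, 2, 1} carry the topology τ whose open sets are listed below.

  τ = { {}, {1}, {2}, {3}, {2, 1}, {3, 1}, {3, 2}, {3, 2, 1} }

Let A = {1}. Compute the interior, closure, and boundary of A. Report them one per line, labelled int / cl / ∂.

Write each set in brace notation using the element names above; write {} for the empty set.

interior: largest open inside A is {1} (from {}, {1})
cl via duality: int({3, 2}) = {3, 2}, so X∖{3, 2} = {1}
cl∖int = {}

int(A) = {1}
cl(A)  = {1}
∂A     = {}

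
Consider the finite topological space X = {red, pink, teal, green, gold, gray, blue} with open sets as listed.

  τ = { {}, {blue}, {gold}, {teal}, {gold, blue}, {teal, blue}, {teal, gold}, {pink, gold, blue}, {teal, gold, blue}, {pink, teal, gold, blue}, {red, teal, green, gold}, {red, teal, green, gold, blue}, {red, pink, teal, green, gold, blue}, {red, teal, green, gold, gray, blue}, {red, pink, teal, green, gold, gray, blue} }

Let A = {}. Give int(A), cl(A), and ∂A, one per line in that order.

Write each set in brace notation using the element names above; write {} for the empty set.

int(A) = {}
cl(A)  = {}
∂A     = {}

opens ⊆ A: {}; union → int = {}
complement {red, pink, teal, green, gold, gray, blue}; its interior {red, pink, teal, green, gold, gray, blue}; cl(A) = X∖{red, pink, teal, green, gold, gray, blue} = {}
boundary = {} ∖ {} = {}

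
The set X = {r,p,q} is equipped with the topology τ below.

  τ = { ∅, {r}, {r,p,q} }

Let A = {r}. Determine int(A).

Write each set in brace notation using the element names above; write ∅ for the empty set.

{r}

opens ⊆ A: ∅, {r}; union → int = {r}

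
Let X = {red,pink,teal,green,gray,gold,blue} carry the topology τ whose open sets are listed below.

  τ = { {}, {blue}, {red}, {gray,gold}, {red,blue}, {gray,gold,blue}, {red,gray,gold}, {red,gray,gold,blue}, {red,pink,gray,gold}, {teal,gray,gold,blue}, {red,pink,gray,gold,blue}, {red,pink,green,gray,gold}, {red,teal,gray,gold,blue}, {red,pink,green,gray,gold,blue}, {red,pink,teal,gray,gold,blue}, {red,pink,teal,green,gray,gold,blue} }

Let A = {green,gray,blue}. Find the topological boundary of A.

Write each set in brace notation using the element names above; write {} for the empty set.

{pink,teal,green,gray,gold}

U open, U⊆A: {}, {blue}. int(A) = ⋃ = {blue}
X∖A={red,pink,teal,gold}, int(X∖A)={red}, hence cl(A)={pink,teal,green,gray,gold,blue}
∂A: remove int from cl → {pink,teal,green,gray,gold}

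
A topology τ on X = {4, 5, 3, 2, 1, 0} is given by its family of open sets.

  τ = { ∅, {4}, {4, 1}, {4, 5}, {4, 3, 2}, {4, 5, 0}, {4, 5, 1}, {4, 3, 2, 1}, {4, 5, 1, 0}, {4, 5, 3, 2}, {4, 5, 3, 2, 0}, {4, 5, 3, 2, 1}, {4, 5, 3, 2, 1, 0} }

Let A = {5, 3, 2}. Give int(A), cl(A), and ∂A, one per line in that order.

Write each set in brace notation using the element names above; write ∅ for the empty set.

U open, U⊆A: ∅. int(A) = ⋃ = ∅
X∖A={4, 1, 0}, int(X∖A)={4, 1}, hence cl(A)={5, 3, 2, 0}
∂A: remove int from cl → {5, 3, 2, 0}

int(A) = ∅
cl(A)  = {5, 3, 2, 0}
∂A     = {5, 3, 2, 0}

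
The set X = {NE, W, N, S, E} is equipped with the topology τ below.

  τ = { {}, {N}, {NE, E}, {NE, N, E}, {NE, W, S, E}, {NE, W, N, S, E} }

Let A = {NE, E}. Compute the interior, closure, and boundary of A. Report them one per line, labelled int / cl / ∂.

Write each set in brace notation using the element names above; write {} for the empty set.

int(A) = {NE, E}
cl(A)  = {NE, W, S, E}
∂A     = {W, S}

U open, U⊆A: {}, {NE, E}. int(A) = ⋃ = {NE, E}
X∖A={W, N, S}, int(X∖A)={N}, hence cl(A)={NE, W, S, E}
∂A: remove int from cl → {W, S}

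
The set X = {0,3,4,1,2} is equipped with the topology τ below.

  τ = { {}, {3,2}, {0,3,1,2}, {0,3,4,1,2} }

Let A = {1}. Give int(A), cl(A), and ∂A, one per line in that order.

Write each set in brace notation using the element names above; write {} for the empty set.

opens ⊆ A: {}; union → int = {}
complement {0,3,4,2}; its interior {3,2}; cl(A) = X∖{3,2} = {0,4,1}
boundary = {0,4,1} ∖ {} = {0,4,1}

int(A) = {}
cl(A)  = {0,4,1}
∂A     = {0,4,1}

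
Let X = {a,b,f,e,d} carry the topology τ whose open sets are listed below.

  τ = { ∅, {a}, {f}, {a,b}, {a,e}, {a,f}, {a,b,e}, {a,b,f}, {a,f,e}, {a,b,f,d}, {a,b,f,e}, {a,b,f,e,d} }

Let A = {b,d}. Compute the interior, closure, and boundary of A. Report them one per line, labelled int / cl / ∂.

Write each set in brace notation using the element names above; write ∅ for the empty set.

int(A) = ∅
cl(A)  = {b,d}
∂A     = {b,d}

interior: largest open inside A is ∅ (from ∅)
cl via duality: int({a,f,e}) = {a,f,e}, so X∖{a,f,e} = {b,d}
cl∖int = {b,d}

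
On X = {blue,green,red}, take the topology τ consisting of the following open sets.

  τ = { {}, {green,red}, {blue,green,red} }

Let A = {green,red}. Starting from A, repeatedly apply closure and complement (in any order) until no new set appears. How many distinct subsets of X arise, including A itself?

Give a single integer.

X∖A={blue}, int(X∖A)={}, hence cl(A)={blue,green,red}
Orbit (k=closure, c=complement):
  1. A     = {green,red}
  2. kA    = {blue,green,red}
  3. cA    = {blue}
  4. ckA   = {}
(closed under both — stop)

4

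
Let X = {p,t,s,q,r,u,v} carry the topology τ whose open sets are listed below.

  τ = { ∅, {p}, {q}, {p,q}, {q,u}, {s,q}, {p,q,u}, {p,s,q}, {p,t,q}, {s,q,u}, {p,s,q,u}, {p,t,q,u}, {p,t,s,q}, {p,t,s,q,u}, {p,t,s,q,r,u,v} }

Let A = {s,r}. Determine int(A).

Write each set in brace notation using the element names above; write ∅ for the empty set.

U open, U⊆A: ∅. int(A) = ⋃ = ∅

∅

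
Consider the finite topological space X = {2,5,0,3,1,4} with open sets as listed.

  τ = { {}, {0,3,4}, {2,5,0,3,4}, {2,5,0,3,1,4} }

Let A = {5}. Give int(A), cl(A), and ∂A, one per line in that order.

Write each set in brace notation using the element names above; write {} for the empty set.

open subsets of A: {}; so int(A) = {}
closure: X∖int(X∖A) = X∖{0,3,4} = {2,5,1}
∂A = {2,5,1} minus {} = {2,5,1}

int(A) = {}
cl(A)  = {2,5,1}
∂A     = {2,5,1}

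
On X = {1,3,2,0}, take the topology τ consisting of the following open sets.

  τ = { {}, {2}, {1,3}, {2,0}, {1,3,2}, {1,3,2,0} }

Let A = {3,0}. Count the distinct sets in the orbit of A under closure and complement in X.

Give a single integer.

8

complement {1,2}; its interior {2}; cl(A) = X∖{2} = {1,3,0}
With k = closure, c = complement:
  1. A     = {3,0}
  2. kA    = {1,3,0}
  3. cA    = {1,2}
  4. ckA   = {2}
  5. kcA   = {1,3,2,0}
  6. kckA  = {2,0}
  7. ckcA  = {}
  8. ckckA = {1,3}
k, c of each give nothing new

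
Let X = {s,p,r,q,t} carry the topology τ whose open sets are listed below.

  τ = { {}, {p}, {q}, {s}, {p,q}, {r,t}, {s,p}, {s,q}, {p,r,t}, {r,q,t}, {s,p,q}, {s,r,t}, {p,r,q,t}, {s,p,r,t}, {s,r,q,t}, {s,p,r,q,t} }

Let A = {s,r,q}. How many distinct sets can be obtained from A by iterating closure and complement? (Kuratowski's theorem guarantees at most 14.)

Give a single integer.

6

closure: X∖int(X∖A) = X∖{p} = {s,r,q,t}
Let k=closure and c=complement:
  1. A     = {s,r,q}
  2. kA    = {s,r,q,t}
  3. cA    = {p,t}
  4. ckA   = {p}
  5. kcA   = {p,r,t}
  6. ckcA  = {s,q}
— saturated at 6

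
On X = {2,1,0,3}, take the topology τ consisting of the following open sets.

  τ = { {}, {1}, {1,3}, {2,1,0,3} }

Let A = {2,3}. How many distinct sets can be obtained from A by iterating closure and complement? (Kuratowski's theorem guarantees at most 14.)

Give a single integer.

6

closure: X∖int(X∖A) = X∖{1} = {2,0,3}
Let k=closure and c=complement:
  1. A     = {2,3}
  2. kA    = {2,0,3}
  3. cA    = {1,0}
  4. ckA   = {1}
  5. kcA   = {2,1,0,3}
  6. ckcA  = {}
— saturated at 6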